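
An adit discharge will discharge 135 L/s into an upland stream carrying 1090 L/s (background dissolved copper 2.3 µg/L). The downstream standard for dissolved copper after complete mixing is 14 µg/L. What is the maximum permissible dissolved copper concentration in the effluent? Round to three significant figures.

108 µg/L

At the limit, (Qr·Cr + Qe·Cₑ)/(Qr + Qe) = 14:
Cₑ = (1225·14 − 1090·2.300) / 135.0 = 108.5 µg/L.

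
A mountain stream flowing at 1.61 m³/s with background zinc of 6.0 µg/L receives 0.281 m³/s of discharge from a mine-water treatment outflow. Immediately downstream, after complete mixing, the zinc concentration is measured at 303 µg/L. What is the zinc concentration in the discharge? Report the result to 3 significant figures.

2000 µg/L

Mass balance: 1.610·6.000 + 0.2810·Cₑ = 1.891·303.0
→ Cₑ = (1.891·303.0 − 1.610·6.000) / 0.2810 = 2005 µg/L.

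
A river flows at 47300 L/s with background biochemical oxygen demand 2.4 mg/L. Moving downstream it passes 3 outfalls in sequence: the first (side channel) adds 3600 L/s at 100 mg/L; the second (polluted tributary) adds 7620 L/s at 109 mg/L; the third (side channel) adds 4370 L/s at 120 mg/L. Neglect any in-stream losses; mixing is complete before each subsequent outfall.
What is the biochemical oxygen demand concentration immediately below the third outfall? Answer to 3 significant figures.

29.1 mg/L

After outfall 1: Q = 47300 + 3600 = 50900 L/s; C = (47300·2.400 + 3600·100.0)/50900 = 9.303 mg/L.
After outfall 2: Q = 50900 + 7620 = 58520 L/s; C = (50900·9.303 + 7620·109.0)/58520 = 22.28 mg/L.
After outfall 3: Q = 58520 + 4370 = 62890 L/s; C = (58520·22.28 + 4370·120.0)/62890 = 29.07 mg/L.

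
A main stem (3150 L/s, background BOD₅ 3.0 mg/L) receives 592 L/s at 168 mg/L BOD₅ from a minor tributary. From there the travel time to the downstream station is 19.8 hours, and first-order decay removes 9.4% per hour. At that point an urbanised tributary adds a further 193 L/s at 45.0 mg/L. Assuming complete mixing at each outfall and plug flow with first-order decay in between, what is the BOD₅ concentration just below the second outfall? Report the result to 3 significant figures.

Mass balance: C = (3150·3.000 + 592.0·168.0) / 3742 = 108900/3742 = 29.10 mg/L; combined flow 3742 L/s.
9.4%/h lost → k = −ln(1 − 0.094) = 0.09872 h⁻¹.
Applying C = C₀e^(−kt): 29.10 × 0.1416 = 4.122 mg/L.
Second outfall: C = (3742·4.122 + 193.0·45.00)/3935 = 6.127 mg/L.

6.13 mg/L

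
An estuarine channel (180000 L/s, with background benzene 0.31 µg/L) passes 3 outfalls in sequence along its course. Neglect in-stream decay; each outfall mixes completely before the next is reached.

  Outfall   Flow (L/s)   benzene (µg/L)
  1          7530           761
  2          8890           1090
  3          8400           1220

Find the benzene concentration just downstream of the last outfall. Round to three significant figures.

Outfall 1: combined Q = 187500 L/s; C = (180000·0.3100 + 7530·761.0)/187500 = 30.85 µg/L.
Outfall 2: combined Q = 196400 L/s; C = (187500·30.85 + 8890·1090)/196400 = 78.79 µg/L.
Outfall 3: combined Q = 204800 L/s; C = (196400·78.79 + 8400·1220)/204800 = 125.6 µg/L.

126 µg/L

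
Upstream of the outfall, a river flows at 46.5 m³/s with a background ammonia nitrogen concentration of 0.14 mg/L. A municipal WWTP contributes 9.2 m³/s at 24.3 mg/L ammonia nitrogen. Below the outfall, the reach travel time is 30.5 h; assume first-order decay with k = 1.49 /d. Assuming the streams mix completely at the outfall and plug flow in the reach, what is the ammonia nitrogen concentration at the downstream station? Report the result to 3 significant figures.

0.622 mg/L

Mass balance: C = (46.50·0.1400 + 9.200·24.30) / 55.70 = 230.1/55.70 = 4.131 mg/L.
Applying C = C₀e^(−kt): 4.131 × 0.1505 = 0.6218 mg/L.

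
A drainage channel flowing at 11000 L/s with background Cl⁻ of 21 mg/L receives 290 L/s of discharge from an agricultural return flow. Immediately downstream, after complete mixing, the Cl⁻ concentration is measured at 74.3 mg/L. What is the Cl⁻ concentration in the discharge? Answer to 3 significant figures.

2100 mg/L

Mass balance: 11000·21.00 + 290.0·Cₑ = 11290·74.30
→ Cₑ = (11290·74.30 − 11000·21.00) / 290.0 = 2096 mg/L.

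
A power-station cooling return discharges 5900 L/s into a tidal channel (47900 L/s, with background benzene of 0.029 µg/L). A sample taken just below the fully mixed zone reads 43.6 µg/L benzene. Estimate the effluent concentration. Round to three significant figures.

Mass balance: 47900·0.02900 + 5900·Cₑ = 53800·43.60
→ Cₑ = (53800·43.60 − 47900·0.02900) / 5900 = 397.3 µg/L.

397 µg/L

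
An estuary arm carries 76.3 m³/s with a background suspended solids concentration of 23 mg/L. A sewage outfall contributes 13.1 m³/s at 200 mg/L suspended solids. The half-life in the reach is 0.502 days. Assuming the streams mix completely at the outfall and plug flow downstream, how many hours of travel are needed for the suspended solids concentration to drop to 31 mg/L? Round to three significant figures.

Mixed concentration C = ΣQC/ΣQ = (76.30·23.00 + 13.10·200.0) / 89.40 = 4375/89.40 = 48.94 mg/L.
Half-life 0.502 d → k = ln 2 / 0.502 = 1.381 d⁻¹.
48.94·exp(−k·t) = 31 → t = ln(48.94/31)/k = 28570 s = 7.935 h.

7.94 h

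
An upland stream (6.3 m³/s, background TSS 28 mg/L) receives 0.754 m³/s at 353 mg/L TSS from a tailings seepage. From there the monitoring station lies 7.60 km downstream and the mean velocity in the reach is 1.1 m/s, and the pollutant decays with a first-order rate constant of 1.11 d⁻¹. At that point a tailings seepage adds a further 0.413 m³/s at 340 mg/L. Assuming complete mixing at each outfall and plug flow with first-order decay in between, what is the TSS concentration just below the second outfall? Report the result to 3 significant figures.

After mixing, C = (6.300·28.00 + 0.7540·353.0) / 7.054 = 442.6/7.054 = 62.74 mg/L; combined flow 7.054 m³/s.
Travel time t = 7.60·1000 / 1.1 = 6909 s = 1.919 h.
Decay over the reach: 62.74·exp(−kt) = 62.74·0.9151 = 57.41 mg/L.
Second outfall: C = (7.054·57.41 + 0.4130·340.0)/7.467 = 73.04 mg/L.

73.0 mg/L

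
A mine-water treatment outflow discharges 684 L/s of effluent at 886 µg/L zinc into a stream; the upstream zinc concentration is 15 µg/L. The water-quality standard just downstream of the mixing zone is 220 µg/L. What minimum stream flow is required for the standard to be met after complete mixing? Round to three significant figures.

Set C_mix = 220: (Q·15.00 + 684.0·886.0) / (Q + 684.0) = 220
→ Q = 684.0·(886.0 − 220)/(220 − 15.00) = 2222 L/s.

2220 L/s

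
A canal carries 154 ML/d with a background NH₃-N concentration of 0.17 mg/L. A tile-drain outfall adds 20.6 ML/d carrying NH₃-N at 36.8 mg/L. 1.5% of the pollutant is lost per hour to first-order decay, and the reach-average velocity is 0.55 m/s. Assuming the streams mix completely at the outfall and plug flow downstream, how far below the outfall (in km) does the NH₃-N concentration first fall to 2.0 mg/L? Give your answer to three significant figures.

Mass balance: C = (154.0·0.1700 + 20.60·36.80) / 174.6 = 784.3/174.6 = 4.492 mg/L.
1.5%/h lost → k = −ln(1 − 0.015) = 0.01511 h⁻¹.
Set 4.492·exp(−k·t) = 2.0 → t = ln(4.492/2.0)/k = 192700 s = 53.53 h.
Distance = v·t = 0.55·192700 = 106000 m = 106.0 km.

106 km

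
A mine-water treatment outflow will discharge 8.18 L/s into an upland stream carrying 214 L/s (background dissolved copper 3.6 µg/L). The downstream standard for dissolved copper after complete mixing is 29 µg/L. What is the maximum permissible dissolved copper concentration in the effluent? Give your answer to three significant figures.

693 µg/L

At the limit, (Qr·Cr + Qe·Cₑ)/(Qr + Qe) = 29:
Cₑ = (222.2·29 − 214.0·3.600) / 8.180 = 693.5 µg/L.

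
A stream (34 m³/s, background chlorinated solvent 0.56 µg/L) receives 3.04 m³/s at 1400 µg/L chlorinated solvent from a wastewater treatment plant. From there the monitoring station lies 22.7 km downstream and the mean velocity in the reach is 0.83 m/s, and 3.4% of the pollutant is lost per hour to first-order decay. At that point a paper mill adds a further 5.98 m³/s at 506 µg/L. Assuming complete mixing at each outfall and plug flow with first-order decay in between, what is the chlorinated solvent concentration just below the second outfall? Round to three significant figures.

147 µg/L

Flow-weighted average: C = (34.00·0.5600 + 3.040·1400) / 37.04 = 4275/37.04 = 115.4 µg/L; combined flow 37.04 m³/s.
Travel time t = 22.7·1000 / 0.83 = 27350 s = 7.597 h.
3.4%/h lost → k = −ln(1 − 0.034) = 0.03459 h⁻¹.
First-order decay: C = 115.4·exp(−k·t) = 115.4·0.7689 = 88.74 µg/L.
At the second outfall, C = (37.04·88.74 + 5.980·506.0) / (37.04 + 5.980) = 146.7 µg/L.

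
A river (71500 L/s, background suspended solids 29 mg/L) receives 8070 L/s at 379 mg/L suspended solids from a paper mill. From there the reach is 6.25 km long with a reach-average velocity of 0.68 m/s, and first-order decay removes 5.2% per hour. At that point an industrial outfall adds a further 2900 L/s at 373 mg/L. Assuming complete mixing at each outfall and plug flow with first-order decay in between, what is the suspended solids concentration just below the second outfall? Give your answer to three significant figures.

Conservation of mass: C = (71500·29.00 + 8070·379.0) / 79570 = 5132000/79570 = 64.50 mg/L; combined flow 79570 L/s.
Travel time t = 6.25·1000 / 0.68 = 9191 s = 2.553 h.
5.2%/h lost → k = −ln(1 − 0.052) = 0.05340 h⁻¹.
Decay over the reach: 64.50·exp(−kt) = 64.50·0.8725 = 56.28 mg/L.
Second outfall: C = (79570·56.28 + 2900·373.0)/82470 = 67.41 mg/L.

67.4 mg/L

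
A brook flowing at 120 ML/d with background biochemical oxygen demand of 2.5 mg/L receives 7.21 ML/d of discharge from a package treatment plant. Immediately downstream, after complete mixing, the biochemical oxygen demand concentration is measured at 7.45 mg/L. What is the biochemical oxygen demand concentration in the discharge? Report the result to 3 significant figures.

Mass balance: 120.0·2.500 + 7.210·Cₑ = 127.2·7.450
→ Cₑ = (127.2·7.450 − 120.0·2.500) / 7.210 = 89.84 mg/L.

89.8 mg/L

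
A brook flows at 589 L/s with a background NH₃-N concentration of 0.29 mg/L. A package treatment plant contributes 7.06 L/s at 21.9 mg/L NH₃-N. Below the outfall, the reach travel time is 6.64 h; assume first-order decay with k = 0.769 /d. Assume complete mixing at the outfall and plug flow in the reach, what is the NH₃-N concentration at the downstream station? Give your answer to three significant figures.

0.441 mg/L

After mixing, C = (589.0·0.2900 + 7.060·21.90) / 596.1 = 325.4/596.1 = 0.5460 mg/L.
Decay over the reach: 0.5460·exp(−kt) = 0.5460·0.8084 = 0.4413 mg/L.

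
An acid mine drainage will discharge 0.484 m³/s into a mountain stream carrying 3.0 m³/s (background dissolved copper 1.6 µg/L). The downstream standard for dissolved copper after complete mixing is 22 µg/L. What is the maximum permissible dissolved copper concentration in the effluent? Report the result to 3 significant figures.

148 µg/L

At the limit, (Qr·Cr + Qe·Cₑ)/(Qr + Qe) = 22:
Cₑ = (3.484·22 − 3.000·1.600) / 0.4840 = 148.4 µg/L.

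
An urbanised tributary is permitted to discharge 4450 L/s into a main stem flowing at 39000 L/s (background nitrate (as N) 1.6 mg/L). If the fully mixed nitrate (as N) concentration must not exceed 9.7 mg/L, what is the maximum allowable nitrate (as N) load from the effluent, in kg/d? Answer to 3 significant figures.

31000 kg/d

Mass balance at the limit: 39000·1.600 + 4450·Cₑ = 43450·9.7 → Cₑ = 80.69 mg/L.
4450 L/s = 4.450 m³/s. Load = 4.450 m³/s × 80.69 g/m³ × 86 400 s/d = 31020 kg/d.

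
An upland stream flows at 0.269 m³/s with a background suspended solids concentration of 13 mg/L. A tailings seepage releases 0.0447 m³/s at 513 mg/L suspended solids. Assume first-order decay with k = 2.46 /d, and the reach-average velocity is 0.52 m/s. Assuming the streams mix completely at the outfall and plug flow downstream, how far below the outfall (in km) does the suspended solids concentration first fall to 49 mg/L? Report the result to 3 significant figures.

Mass balance: C = (0.2690·13.00 + 0.04470·513.0) / 0.3137 = 26.43/0.3137 = 84.25 mg/L.
Set 84.25·exp(−k·t) = 49 → t = ln(84.25/49)/k = 19030 s = 5.287 h.
Distance = v·t = 0.52·19030 = 9897 m = 9.897 km.

9.90 km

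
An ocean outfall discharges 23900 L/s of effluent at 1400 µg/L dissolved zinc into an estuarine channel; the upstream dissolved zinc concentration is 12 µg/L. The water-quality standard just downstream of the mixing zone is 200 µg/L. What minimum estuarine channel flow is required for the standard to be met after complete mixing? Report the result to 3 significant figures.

153000 L/s

Set C_mix = 200: (Q·12.00 + 23900·1400) / (Q + 23900) = 200
→ Q = 23900·(1400 − 200)/(200 − 12.00) = 152600 L/s.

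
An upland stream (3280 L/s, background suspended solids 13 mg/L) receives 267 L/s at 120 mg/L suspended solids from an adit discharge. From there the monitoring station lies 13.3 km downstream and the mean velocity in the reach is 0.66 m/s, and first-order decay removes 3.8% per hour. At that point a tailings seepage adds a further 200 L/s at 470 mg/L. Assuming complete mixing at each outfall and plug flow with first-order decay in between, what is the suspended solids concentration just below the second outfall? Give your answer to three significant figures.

41.1 mg/L

After mixing, C = (3280·13.00 + 267.0·120.0) / 3547 = 74680/3547 = 21.05 mg/L; combined flow 3547 L/s.
Travel time t = 13.3·1000 / 0.66 = 20150 s = 5.598 h.
3.8%/h lost → k = −ln(1 − 0.038) = 0.03874 h⁻¹.
First-order decay: C = 21.05·exp(−k·t) = 21.05·0.8050 = 16.95 mg/L.
Second outfall: C = (3547·16.95 + 200.0·470.0)/3747 = 41.13 mg/L.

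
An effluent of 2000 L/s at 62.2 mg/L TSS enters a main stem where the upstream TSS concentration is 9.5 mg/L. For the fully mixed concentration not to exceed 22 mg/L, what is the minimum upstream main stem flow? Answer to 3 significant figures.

6430 L/s

Set C_mix = 22: (Q·9.500 + 2000·62.20) / (Q + 2000) = 22
→ Q = 2000·(62.20 − 22)/(22 − 9.500) = 6432 L/s.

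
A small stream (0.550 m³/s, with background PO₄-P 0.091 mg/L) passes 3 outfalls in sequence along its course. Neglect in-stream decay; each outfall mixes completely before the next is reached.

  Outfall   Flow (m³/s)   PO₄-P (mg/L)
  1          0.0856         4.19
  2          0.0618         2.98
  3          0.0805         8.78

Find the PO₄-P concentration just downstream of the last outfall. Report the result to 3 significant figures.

1.67 mg/L

After outfall 1: Q = 0.5500 + 0.08560 = 0.6356 m³/s; C = (0.5500·0.09100 + 0.08560·4.190)/0.6356 = 0.6430 mg/L.
After outfall 2: Q = 0.6356 + 0.06180 = 0.6974 m³/s; C = (0.6356·0.6430 + 0.06180·2.980)/0.6974 = 0.8501 mg/L.
After outfall 3: Q = 0.6974 + 0.08050 = 0.7779 m³/s; C = (0.6974·0.8501 + 0.08050·8.780)/0.7779 = 1.671 mg/L.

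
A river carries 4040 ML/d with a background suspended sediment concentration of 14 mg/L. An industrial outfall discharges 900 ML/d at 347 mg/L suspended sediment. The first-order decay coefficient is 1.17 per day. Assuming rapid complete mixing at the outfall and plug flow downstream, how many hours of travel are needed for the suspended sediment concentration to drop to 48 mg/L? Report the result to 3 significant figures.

After mixing, C = (4040·14.00 + 900.0·347.0) / 4940 = 368900/4940 = 74.67 mg/L.
74.67·exp(−k·t) = 48 → t = ln(74.67/48)/k = 32630 s = 9.064 h.

9.06 h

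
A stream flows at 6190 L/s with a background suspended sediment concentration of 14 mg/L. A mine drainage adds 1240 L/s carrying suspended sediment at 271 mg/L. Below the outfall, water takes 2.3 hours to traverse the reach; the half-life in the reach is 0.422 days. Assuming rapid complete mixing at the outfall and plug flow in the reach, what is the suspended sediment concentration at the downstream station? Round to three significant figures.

After mixing, C = (6190·14.00 + 1240·271.0) / 7430 = 422700/7430 = 56.89 mg/L.
Half-life 0.422 d → k = ln 2 / 0.422 = 1.643 d⁻¹.
First-order decay: C = 56.89·exp(−k·t) = 56.89·0.8544 = 48.61 mg/L.

48.6 mg/L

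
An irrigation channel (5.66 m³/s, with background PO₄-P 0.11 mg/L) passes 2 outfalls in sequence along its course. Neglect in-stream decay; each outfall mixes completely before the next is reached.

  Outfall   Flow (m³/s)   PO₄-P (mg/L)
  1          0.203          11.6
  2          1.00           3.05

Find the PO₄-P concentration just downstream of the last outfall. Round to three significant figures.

0.878 mg/L

Outfall 1: combined Q = 5.863 m³/s; C = (5.660·0.1100 + 0.2030·11.60)/5.863 = 0.5078 mg/L.
Outfall 2: combined Q = 6.863 m³/s; C = (5.863·0.5078 + 1.000·3.050)/6.863 = 0.8782 mg/L.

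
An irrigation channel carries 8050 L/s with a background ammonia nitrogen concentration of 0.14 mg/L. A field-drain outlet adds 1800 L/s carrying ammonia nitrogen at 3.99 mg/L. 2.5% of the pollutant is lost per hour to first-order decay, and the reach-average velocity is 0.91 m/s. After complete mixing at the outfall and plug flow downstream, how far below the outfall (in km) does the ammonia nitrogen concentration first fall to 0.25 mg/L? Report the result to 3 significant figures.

Mass balance: C = (8050·0.1400 + 1800·3.990) / 9850 = 8309/9850 = 0.8436 mg/L.
2.5%/h lost → k = −ln(1 − 0.025) = 0.02532 h⁻¹.
Set 0.8436·exp(−k·t) = 0.25 → t = ln(0.8436/0.25)/k = 172900 s = 48.04 h.
Distance = v·t = 0.91·172900 = 157400 m = 157.4 km.

157 km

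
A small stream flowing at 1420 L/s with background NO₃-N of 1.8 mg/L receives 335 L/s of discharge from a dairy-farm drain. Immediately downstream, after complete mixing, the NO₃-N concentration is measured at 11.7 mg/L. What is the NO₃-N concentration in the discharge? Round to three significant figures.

Mass balance: 1420·1.800 + 335.0·Cₑ = 1755·11.70
→ Cₑ = (1755·11.70 − 1420·1.800) / 335.0 = 53.66 mg/L.

53.7 mg/L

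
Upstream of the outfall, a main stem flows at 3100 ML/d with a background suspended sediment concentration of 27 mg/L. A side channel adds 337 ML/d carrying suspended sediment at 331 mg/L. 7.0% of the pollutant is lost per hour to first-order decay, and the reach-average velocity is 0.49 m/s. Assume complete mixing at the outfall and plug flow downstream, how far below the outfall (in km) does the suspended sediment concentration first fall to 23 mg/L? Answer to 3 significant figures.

22.0 km

After mixing, C = (3100·27.00 + 337.0·331.0) / 3437 = 195200/3437 = 56.81 mg/L.
7.0%/h lost → k = −ln(1 − 0.07) = 0.07257 h⁻¹.
Set 56.81·exp(−k·t) = 23 → t = ln(56.81/23)/k = 44850 s = 12.46 h.
Distance = v·t = 0.49·44850 = 21980 m = 21.98 km.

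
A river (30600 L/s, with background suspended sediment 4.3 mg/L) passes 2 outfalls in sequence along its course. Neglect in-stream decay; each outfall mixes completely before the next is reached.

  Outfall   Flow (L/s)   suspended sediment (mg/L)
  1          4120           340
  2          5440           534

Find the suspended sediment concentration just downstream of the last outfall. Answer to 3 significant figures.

After outfall 1: Q = 30600 + 4120 = 34720 L/s; C = (30600·4.300 + 4120·340.0)/34720 = 44.14 mg/L.
After outfall 2: Q = 34720 + 5440 = 40160 L/s; C = (34720·44.14 + 5440·534.0)/40160 = 110.5 mg/L.

110 mg/L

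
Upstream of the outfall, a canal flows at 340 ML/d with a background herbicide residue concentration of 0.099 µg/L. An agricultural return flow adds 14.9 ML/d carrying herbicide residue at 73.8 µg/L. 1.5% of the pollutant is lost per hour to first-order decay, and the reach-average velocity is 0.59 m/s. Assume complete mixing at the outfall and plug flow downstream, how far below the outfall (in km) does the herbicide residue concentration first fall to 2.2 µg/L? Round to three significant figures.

52.4 km

Flow-weighted average: C = (340.0·0.09900 + 14.90·73.80) / 354.9 = 1133/354.9 = 3.193 µg/L.
1.5%/h lost → k = −ln(1 − 0.015) = 0.01511 h⁻¹.
Set 3.193·exp(−k·t) = 2.2 → t = ln(3.193/2.2)/k = 88750 s = 24.65 h.
Distance = v·t = 0.59·88750 = 52360 m = 52.36 km.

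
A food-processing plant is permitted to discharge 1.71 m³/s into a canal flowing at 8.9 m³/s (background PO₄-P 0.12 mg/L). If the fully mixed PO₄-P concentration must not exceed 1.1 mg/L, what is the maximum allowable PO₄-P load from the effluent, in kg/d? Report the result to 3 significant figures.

916 kg/d

Mass balance at the limit: 8.900·0.1200 + 1.710·Cₑ = 10.61·1.1 → Cₑ = 6.201 mg/L.
Load = 1.710 m³/s × 6.201 g/m³ × 86 400 s/d = 916.1 kg/d.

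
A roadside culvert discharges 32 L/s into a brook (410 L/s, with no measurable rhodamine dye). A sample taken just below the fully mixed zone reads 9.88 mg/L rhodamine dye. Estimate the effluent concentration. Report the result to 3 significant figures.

136 mg/L

Mass balance: 410.0·0 + 32.00·Cₑ = 442.0·9.880
→ Cₑ = (442.0·9.880 − 410.0·0) / 32.00 = 136.5 mg/L.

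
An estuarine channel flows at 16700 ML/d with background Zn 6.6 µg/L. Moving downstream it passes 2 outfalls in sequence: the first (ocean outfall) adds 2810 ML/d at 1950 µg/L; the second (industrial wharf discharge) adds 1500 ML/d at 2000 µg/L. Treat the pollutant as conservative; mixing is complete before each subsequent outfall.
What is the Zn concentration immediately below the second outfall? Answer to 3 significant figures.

Outfall 1: combined Q = 19510 ML/d; C = (16700·6.600 + 2810·1950)/19510 = 286.5 µg/L.
Outfall 2: combined Q = 21010 ML/d; C = (19510·286.5 + 1500·2000)/21010 = 408.8 µg/L.

409 µg/L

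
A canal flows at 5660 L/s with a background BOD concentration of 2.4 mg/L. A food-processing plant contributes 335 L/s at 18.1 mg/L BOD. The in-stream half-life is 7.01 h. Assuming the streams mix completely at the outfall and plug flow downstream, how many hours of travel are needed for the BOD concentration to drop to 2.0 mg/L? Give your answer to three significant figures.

4.99 h

Flow-weighted average: C = (5660·2.400 + 335.0·18.10) / 5995 = 19650/5995 = 3.277 mg/L.
Half-life 7.01 h → k = ln 2 / 7.01 = 0.09888 h⁻¹ = 2.373 d⁻¹.
3.277·exp(−k·t) = 2.0 → t = ln(3.277/2.0)/k = 17980 s = 4.995 h.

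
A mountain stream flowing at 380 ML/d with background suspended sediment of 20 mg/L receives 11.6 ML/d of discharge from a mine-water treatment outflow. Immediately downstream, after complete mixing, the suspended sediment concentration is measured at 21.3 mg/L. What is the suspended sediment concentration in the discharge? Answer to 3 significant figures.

Mass balance: 380.0·20.00 + 11.60·Cₑ = 391.6·21.30
→ Cₑ = (391.6·21.30 − 380.0·20.00) / 11.60 = 63.89 mg/L.

63.9 mg/L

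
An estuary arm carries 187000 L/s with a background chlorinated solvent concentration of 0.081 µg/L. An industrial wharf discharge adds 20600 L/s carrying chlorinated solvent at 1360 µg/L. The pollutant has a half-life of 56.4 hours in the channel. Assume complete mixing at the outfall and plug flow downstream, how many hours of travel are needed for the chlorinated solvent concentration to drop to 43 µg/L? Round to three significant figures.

Mixed concentration C = ΣQC/ΣQ = (187000·0.08100 + 20600·1360) / 207600 = 28030000/207600 = 135.0 µg/L.
Half-life 56.4 h → k = ln 2 / 56.4 = 0.01229 h⁻¹ = 0.2950 d⁻¹.
135.0·exp(−k·t) = 43 → t = ln(135.0/43)/k = 335200 s = 93.11 h.

93.1 h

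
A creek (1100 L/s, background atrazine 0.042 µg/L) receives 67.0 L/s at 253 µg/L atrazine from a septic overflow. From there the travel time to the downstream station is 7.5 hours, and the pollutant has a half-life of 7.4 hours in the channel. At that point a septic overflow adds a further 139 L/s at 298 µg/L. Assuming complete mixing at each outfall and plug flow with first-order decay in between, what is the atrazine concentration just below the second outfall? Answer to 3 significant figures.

38.2 µg/L

Mixed concentration C = ΣQC/ΣQ = (1100·0.04200 + 67.00·253.0) / 1167 = 17000/1167 = 14.56 µg/L; combined flow 1167 L/s.
Half-life 7.4 h → k = ln 2 / 7.4 = 0.09367 h⁻¹ = 2.248 d⁻¹.
Applying C = C₀e^(−kt): 14.56 × 0.4953 = 7.215 µg/L.
Second outfall: C = (1167·7.215 + 139.0·298.0)/1306 = 38.16 µg/L.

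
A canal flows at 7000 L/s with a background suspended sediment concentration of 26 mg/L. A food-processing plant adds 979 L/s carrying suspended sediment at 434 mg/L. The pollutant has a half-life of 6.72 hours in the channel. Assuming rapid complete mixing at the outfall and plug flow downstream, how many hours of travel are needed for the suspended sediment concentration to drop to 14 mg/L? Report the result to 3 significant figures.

16.4 h

Mixed concentration C = ΣQC/ΣQ = (7000·26.00 + 979.0·434.0) / 7979 = 606900/7979 = 76.06 mg/L.
Half-life 6.72 h → k = ln 2 / 6.72 = 0.1031 h⁻¹ = 2.476 d⁻¹.
76.06·exp(−k·t) = 14 → t = ln(76.06/14)/k = 59070 s = 16.41 h.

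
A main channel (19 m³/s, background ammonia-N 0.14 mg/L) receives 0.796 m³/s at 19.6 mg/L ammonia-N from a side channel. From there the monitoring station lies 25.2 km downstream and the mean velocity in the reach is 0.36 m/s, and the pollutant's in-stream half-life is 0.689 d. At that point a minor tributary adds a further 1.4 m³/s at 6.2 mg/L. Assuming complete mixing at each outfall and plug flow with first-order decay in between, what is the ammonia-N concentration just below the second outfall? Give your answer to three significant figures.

After mixing, C = (19.00·0.1400 + 0.7960·19.60) / 19.80 = 18.26/19.80 = 0.9225 mg/L; combined flow 19.80 m³/s.
Travel time t = 25.2·1000 / 0.36 = 70000 s = 19.44 h.
Half-life 0.689 d → k = ln 2 / 0.689 = 1.006 d⁻¹.
First-order decay: C = 0.9225·exp(−k·t) = 0.9225·0.4426 = 0.4083 mg/L.
Second outfall: C = (19.80·0.4083 + 1.400·6.200)/21.20 = 0.7908 mg/L.

0.791 mg/L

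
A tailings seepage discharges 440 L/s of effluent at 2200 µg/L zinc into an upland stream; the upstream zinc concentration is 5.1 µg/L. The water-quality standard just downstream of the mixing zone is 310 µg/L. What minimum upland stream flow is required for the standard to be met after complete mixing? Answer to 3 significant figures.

Set C_mix = 310: (Q·5.100 + 440.0·2200) / (Q + 440.0) = 310
→ Q = 440.0·(2200 − 310)/(310 − 5.100) = 2727 L/s.

2730 L/s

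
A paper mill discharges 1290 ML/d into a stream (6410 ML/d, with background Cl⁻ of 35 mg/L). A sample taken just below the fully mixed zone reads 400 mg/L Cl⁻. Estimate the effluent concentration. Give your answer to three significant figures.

2210 mg/L

Mass balance: 6410·35.00 + 1290·Cₑ = 7700·400.0
→ Cₑ = (7700·400.0 − 6410·35.00) / 1290 = 2214 mg/L.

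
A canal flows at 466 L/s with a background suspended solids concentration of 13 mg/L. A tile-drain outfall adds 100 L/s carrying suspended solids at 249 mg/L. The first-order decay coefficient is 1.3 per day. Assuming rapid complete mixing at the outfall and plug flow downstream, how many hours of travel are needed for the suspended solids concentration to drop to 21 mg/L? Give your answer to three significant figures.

17.7 h

Mass balance: C = (466.0·13.00 + 100.0·249.0) / 566.0 = 30960/566.0 = 54.70 mg/L.
54.70·exp(−k·t) = 21 → t = ln(54.70/21)/k = 63620 s = 17.67 h.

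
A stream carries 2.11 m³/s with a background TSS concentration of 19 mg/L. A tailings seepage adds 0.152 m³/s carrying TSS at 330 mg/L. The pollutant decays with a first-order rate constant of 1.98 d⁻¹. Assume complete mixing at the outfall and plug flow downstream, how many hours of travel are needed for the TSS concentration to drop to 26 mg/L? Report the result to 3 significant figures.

5.19 h

After mixing, C = (2.110·19.00 + 0.1520·330.0) / 2.262 = 90.25/2.262 = 39.90 mg/L.
39.90·exp(−k·t) = 26 → t = ln(39.90/26)/k = 18690 s = 5.191 h.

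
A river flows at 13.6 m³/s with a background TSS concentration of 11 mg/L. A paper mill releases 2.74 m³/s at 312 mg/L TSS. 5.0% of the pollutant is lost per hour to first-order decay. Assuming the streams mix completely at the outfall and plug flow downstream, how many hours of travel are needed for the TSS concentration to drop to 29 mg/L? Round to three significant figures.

After mixing, C = (13.60·11.00 + 2.740·312.0) / 16.34 = 1004/16.34 = 61.47 mg/L.
5.0%/h lost → k = −ln(1 − 0.05) = 0.05129 h⁻¹.
61.47·exp(−k·t) = 29 → t = ln(61.47/29)/k = 52730 s = 14.65 h.

14.6 h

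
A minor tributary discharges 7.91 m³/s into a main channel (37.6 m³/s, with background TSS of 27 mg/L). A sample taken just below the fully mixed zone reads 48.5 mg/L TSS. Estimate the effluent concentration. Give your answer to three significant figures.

151 mg/L

Mass balance: 37.60·27.00 + 7.910·Cₑ = 45.51·48.50
→ Cₑ = (45.51·48.50 − 37.60·27.00) / 7.910 = 150.7 mg/L.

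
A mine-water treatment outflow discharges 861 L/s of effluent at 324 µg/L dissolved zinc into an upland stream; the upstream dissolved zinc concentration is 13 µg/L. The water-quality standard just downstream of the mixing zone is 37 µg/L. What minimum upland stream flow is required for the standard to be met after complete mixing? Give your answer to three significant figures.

10300 L/s

Set C_mix = 37: (Q·13.00 + 861.0·324.0) / (Q + 861.0) = 37
→ Q = 861.0·(324.0 − 37)/(37 − 13.00) = 10300 L/s.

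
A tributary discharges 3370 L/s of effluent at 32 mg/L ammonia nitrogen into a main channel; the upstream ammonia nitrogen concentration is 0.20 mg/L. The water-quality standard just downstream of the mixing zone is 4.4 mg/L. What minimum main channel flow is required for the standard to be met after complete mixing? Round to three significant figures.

22100 L/s

Set C_mix = 4.4: (Q·0.2000 + 3370·32.00) / (Q + 3370) = 4.4
→ Q = 3370·(32.00 − 4.4)/(4.4 − 0.2000) = 22150 L/s.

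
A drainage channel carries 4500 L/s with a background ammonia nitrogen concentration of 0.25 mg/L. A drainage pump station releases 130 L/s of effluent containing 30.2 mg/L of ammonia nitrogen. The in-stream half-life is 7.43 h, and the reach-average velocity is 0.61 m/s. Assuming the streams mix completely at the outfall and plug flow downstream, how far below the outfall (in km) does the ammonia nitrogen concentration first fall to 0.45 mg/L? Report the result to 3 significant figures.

20.8 km

Flow-weighted average: C = (4500·0.2500 + 130.0·30.20) / 4630 = 5051/4630 = 1.091 mg/L.
Half-life 7.43 h → k = ln 2 / 7.43 = 0.09329 h⁻¹ = 2.239 d⁻¹.
Set 1.091·exp(−k·t) = 0.45 → t = ln(1.091/0.45)/k = 34170 s = 9.492 h.
Distance = v·t = 0.61·34170 = 20850 m = 20.85 km.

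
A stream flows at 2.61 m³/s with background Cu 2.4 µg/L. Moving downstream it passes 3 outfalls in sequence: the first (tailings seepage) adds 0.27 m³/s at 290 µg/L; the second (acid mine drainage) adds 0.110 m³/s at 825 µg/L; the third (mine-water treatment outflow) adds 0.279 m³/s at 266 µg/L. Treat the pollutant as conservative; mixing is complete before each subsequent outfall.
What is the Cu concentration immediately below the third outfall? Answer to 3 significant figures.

76.3 µg/L

Below outfall 1: Q → 2.880 m³/s, C = (2.610·2.400 + 0.2700·290.0)/2.880 = 29.36 µg/L.
Below outfall 2: Q → 2.990 m³/s, C = (2.880·29.36 + 0.1100·825.0)/2.990 = 58.63 µg/L.
Below outfall 3: Q → 3.269 m³/s, C = (2.990·58.63 + 0.2790·266.0)/3.269 = 76.33 µg/L.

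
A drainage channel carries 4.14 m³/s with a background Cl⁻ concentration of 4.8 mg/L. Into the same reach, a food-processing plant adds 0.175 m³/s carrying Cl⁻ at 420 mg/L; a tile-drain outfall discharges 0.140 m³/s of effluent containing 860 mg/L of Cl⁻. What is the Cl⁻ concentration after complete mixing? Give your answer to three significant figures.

Flow-weighted average: C = (4.140·4.800 + 0.1750·420.0 + 0.1400·860.0) / 4.455 = 213.8/4.455 = 47.98 mg/L.

48.0 mg/L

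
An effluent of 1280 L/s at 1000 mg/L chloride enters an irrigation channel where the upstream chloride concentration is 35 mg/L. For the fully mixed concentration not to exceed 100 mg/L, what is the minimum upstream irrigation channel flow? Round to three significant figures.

17700 L/s

Set C_mix = 100: (Q·35.00 + 1280·1000) / (Q + 1280) = 100
→ Q = 1280·(1000 − 100)/(100 − 35.00) = 17720 L/s.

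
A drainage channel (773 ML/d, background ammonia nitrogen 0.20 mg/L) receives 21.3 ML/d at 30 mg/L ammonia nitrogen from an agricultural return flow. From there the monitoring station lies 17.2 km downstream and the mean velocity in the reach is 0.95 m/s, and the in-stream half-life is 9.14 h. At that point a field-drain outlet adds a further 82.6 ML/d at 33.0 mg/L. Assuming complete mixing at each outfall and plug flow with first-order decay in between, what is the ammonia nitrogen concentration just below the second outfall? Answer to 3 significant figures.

Mass balance: C = (773.0·0.2000 + 21.30·30.00) / 794.3 = 793.6/794.3 = 0.9991 mg/L; combined flow 794.3 ML/d.
Travel time t = 17.2·1000 / 0.95 = 18110 s = 5.029 h.
Half-life 9.14 h → k = ln 2 / 9.14 = 0.07584 h⁻¹ = 1.820 d⁻¹.
Applying C = C₀e^(−kt): 0.9991 × 0.6829 = 0.6823 mg/L.
At the second outfall, C = (794.3·0.6823 + 82.60·33.00) / (794.3 + 82.60) = 3.726 mg/L.

3.73 mg/L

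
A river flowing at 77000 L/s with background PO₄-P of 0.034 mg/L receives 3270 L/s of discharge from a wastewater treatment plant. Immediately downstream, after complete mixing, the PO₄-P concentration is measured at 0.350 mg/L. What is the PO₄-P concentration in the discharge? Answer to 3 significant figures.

Mass balance: 77000·0.03400 + 3270·Cₑ = 80270·0.3500
→ Cₑ = (80270·0.3500 − 77000·0.03400) / 3270 = 7.791 mg/L.

7.79 mg/L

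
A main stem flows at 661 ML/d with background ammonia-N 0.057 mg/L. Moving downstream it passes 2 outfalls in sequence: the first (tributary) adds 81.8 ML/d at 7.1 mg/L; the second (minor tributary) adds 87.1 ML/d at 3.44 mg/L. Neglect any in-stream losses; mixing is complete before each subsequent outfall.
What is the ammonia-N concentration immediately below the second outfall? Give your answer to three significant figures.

Outfall 1: combined Q = 742.8 ML/d; C = (661.0·0.05700 + 81.80·7.100)/742.8 = 0.8326 mg/L.
Outfall 2: combined Q = 829.9 ML/d; C = (742.8·0.8326 + 87.10·3.440)/829.9 = 1.106 mg/L.

1.11 mg/L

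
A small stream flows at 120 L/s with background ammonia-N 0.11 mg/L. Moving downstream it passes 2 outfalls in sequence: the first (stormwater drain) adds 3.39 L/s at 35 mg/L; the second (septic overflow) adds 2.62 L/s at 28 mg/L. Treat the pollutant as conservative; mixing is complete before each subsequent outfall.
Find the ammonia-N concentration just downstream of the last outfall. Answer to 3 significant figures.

1.63 mg/L

Outfall 1: combined Q = 123.4 L/s; C = (120.0·0.1100 + 3.390·35.00)/123.4 = 1.069 mg/L.
Outfall 2: combined Q = 126.0 L/s; C = (123.4·1.069 + 2.620·28.00)/126.0 = 1.629 mg/L.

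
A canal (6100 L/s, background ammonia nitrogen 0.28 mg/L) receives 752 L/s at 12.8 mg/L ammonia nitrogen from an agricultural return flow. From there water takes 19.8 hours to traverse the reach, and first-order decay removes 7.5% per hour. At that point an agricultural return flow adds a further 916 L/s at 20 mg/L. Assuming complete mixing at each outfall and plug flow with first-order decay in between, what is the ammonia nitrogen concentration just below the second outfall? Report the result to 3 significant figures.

2.67 mg/L

Mass balance: C = (6100·0.2800 + 752.0·12.80) / 6852 = 11330/6852 = 1.654 mg/L; combined flow 6852 L/s.
7.5%/h lost → k = −ln(1 − 0.075) = 0.07796 h⁻¹.
Decay over the reach: 1.654·exp(−kt) = 1.654·0.2136 = 0.3533 mg/L.
At the second outfall, C = (6852·0.3533 + 916.0·20.00) / (6852 + 916.0) = 2.670 mg/L.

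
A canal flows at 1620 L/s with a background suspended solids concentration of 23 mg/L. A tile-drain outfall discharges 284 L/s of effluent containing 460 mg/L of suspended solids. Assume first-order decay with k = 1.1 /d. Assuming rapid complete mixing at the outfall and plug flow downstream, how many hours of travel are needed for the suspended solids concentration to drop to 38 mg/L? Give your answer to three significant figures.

Mass balance: C = (1620·23.00 + 284.0·460.0) / 1904 = 167900/1904 = 88.18 mg/L.
88.18·exp(−k·t) = 38 → t = ln(88.18/38)/k = 66120 s = 18.37 h.

18.4 h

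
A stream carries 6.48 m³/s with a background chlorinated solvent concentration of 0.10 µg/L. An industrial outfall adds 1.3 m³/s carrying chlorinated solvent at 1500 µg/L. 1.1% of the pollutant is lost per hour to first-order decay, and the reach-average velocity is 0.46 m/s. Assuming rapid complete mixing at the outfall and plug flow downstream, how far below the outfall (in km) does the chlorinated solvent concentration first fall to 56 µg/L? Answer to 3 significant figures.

224 km

Mass balance: C = (6.480·0.1000 + 1.300·1500) / 7.780 = 1951/7.780 = 250.7 µg/L.
1.1%/h lost → k = −ln(1 − 0.011) = 0.01106 h⁻¹.
Set 250.7·exp(−k·t) = 56 → t = ln(250.7/56)/k = 487900 s = 135.5 h.
Distance = v·t = 0.46·487900 = 224400 m = 224.4 km.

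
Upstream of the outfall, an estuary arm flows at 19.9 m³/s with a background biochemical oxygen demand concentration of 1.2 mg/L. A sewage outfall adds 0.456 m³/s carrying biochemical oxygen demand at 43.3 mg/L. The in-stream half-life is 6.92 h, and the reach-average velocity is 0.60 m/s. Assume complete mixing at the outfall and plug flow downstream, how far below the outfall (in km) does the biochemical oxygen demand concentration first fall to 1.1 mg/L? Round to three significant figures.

Conservation of mass: C = (19.90·1.200 + 0.4560·43.30) / 20.36 = 43.62/20.36 = 2.143 mg/L.
Half-life 6.92 h → k = ln 2 / 6.92 = 0.1002 h⁻¹ = 2.404 d⁻¹.
Set 2.143·exp(−k·t) = 1.1 → t = ln(2.143/1.1)/k = 23970 s = 6.658 h.
Distance = v·t = 0.60·23970 = 14380 m = 14.38 km.

14.4 km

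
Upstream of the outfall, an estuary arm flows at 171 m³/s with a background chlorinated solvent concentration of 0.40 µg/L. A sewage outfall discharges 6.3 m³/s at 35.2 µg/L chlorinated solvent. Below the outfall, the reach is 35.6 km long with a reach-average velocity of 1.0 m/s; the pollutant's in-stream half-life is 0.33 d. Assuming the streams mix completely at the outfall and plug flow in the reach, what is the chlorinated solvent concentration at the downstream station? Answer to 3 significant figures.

0.689 µg/L

Conservation of mass: C = (171.0·0.4000 + 6.300·35.20) / 177.3 = 290.2/177.3 = 1.637 µg/L.
Travel time t = 35.6·1000 / 1.0 = 35600 s = 9.889 h.
Half-life 0.33 d → k = ln 2 / 0.33 = 2.100 d⁻¹.
Decay over the reach: 1.637·exp(−kt) = 1.637·0.4209 = 0.6888 µg/L.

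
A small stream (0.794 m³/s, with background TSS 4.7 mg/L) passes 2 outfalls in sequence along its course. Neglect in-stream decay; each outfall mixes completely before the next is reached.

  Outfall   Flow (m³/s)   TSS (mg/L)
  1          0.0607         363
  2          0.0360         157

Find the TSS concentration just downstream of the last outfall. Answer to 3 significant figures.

Outfall 1: combined Q = 0.8547 m³/s; C = (0.7940·4.700 + 0.06070·363.0)/0.8547 = 30.15 mg/L.
Outfall 2: combined Q = 0.8907 m³/s; C = (0.8547·30.15 + 0.03600·157.0)/0.8907 = 35.27 mg/L.

35.3 mg/L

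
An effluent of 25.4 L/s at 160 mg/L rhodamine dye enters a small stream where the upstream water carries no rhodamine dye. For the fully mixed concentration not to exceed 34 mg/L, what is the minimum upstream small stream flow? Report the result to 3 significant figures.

Set C_mix = 34: (Q·0 + 25.40·160.0) / (Q + 25.40) = 34
→ Q = 25.40·(160.0 − 34)/(34 − 0) = 94.13 L/s.

94.1 L/s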